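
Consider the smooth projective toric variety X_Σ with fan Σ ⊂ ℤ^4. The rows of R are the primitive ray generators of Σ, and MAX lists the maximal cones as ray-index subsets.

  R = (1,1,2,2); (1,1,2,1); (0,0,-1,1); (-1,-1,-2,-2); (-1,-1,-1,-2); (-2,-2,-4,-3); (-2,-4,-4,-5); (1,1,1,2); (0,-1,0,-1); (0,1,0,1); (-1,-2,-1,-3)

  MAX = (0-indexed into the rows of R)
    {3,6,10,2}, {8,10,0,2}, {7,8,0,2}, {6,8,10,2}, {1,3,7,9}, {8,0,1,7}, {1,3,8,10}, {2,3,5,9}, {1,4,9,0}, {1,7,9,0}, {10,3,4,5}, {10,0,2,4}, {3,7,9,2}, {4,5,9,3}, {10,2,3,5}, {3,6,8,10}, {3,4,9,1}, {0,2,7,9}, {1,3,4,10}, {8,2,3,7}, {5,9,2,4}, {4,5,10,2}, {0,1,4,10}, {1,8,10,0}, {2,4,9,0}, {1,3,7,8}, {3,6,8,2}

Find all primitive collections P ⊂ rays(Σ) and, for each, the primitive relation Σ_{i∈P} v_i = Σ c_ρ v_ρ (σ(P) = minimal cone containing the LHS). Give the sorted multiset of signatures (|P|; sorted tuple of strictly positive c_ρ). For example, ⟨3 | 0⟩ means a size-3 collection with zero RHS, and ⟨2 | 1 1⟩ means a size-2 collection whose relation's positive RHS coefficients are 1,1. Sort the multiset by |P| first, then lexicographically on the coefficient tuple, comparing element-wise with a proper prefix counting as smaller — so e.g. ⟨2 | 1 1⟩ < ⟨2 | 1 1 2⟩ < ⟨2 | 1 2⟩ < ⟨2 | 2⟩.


Primitive collections (19):

  P = {0,3}:  v_{0} + v_{3} = 0  →  sig = ⟨2 | 0⟩
  P = {4,7}:  v_{4} + v_{7} = 0  →  sig = ⟨2 | 0⟩
  P = {8,9}:  v_{8} + v_{9} = 0  →  sig = ⟨2 | 0⟩
  P = {1,2}:  v_{1} + v_{2} = v_{7}  →  sig = ⟨2 | 1⟩
  P = {1,5}:  v_{1} + v_{5} = v_{3}  →  sig = ⟨2 | 1⟩
  P = {4,8}:  v_{4} + v_{8} = v_{10}  →  sig = ⟨2 | 1⟩
  P = {7,10}:  v_{7} + v_{10} = v_{8}  →  sig = ⟨2 | 1⟩
  P = {9,10}:  v_{9} + v_{10} = v_{4}  →  sig = ⟨2 | 1⟩
  P = {0,5}:  v_{0} + v_{5} = v_{2} + v_{4}  →  sig = ⟨2 | 1 1⟩
  P = {5,7}:  v_{5} + v_{7} = v_{2} + v_{3}  →  sig = ⟨2 | 1 1⟩
  P = {0,6}:  v_{0} + v_{6} = v_{2} + v_{8} + v_{10}  →  sig = ⟨2 | 1 1 1⟩
  P = {5,8}:  v_{5} + v_{8} = v_{2} + v_{3} + v_{10}  →  sig = ⟨2 | 1 1 1⟩
  P = {6,9}:  v_{6} + v_{9} = v_{2} + v_{3} + v_{10}  →  sig = ⟨2 | 1 1 1⟩
  P = {4,6}:  v_{4} + v_{6} = v_{2} + v_{3} + 2·v_{10}  →  sig = ⟨2 | 1 1 2⟩
  P = {6,7}:  v_{6} + v_{7} = v_{2} + v_{3} + 2·v_{8}  →  sig = ⟨2 | 1 1 2⟩
  P = {1,6}:  v_{1} + v_{6} = v_{3} + 2·v_{8}  →  sig = ⟨2 | 1 2⟩
  P = {5,6}:  v_{5} + v_{6} = 2·v_{2} + 2·v_{3} + 2·v_{10}  →  sig = ⟨2 | 2 2 2⟩
  P = {2,3,4}:  v_{2} + v_{3} + v_{4} = v_{5}  →  sig = ⟨3 | 1⟩
  P = {2,3,8,10}:  v_{2} + v_{3} + v_{8} + v_{10} = v_{6}  →  sig = ⟨4 | 1⟩

Signatures (|P|; sorted positive RHS coefficients), sorted:
[⟨2 | 0⟩, ⟨2 | 0⟩, ⟨2 | 0⟩, ⟨2 | 1⟩, ⟨2 | 1⟩, ⟨2 | 1⟩, ⟨2 | 1⟩, ⟨2 | 1⟩, ⟨2 | 1 1⟩, ⟨2 | 1 1⟩, ⟨2 | 1 1 1⟩, ⟨2 | 1 1 1⟩, ⟨2 | 1 1 1⟩, ⟨2 | 1 1 2⟩, ⟨2 | 1 1 2⟩, ⟨2 | 1 2⟩, ⟨2 | 2 2 2⟩, ⟨3 | 1⟩, ⟨4 | 1⟩]


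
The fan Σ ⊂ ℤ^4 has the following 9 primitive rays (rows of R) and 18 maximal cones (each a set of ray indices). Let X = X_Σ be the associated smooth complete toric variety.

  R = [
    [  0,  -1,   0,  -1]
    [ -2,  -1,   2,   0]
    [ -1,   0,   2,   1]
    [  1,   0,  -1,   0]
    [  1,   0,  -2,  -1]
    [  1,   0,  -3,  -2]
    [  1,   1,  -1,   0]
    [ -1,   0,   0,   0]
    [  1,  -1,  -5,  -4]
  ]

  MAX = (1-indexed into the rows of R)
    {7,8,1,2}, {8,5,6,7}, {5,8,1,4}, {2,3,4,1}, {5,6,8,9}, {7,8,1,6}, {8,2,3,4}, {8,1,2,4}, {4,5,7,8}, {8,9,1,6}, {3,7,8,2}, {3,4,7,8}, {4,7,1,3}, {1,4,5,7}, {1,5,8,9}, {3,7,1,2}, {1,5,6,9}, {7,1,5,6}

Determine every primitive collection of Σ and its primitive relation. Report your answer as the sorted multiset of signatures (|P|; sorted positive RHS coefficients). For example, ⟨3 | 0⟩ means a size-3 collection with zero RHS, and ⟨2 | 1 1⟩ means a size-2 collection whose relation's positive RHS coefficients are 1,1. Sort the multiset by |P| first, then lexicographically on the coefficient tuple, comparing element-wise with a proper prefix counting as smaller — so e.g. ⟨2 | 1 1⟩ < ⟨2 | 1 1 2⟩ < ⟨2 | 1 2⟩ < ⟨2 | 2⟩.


14 collections generate NE(X_Σ); each relation:

  P={3,5}:  v_{3} + v_{5} = 0 — sig = ⟨2 | 0⟩
  P={2,5}:  v_{2} + v_{5} = v_{1} + v_{8} — sig = ⟨2 | 1 1⟩
  P={3,6}:  v_{3} + v_{6} = v_{1} + v_{7} + v_{8} — sig = ⟨2 | 1 1 1⟩
  P={3,9}:  v_{3} + v_{9} = v_{1} + v_{6} + v_{8} — sig = ⟨2 | 1 1 1⟩
  P={4,9}:  v_{4} + v_{9} = v_{1} + 3·v_{5} + v_{8} — sig = ⟨2 | 1 1 3⟩
  P={2,6}:  v_{2} + v_{6} = 2·v_{1} + v_{7} + 2·v_{8} — sig = ⟨2 | 1 2 2⟩
  P={2,9}:  v_{2} + v_{9} = 2·v_{1} + v_{6} + 2·v_{8} — sig = ⟨2 | 1 2 2⟩
  P={4,6}:  v_{4} + v_{6} = 2·v_{5} — sig = ⟨2 | 2⟩
  P={7,9}:  v_{7} + v_{9} = 2·v_{6} — sig = ⟨2 | 2⟩
  P={2,4,7}:  v_{2} + v_{4} + v_{7} = 0 — sig = ⟨3 | 0⟩
  P={1,3,8}:  v_{1} + v_{3} + v_{8} = v_{2} — sig = ⟨3 | 1⟩
  P={1,4,7,8}:  v_{1} + v_{4} + v_{7} + v_{8} = v_{5} — sig = ⟨4 | 1⟩
  P={1,5,6,8}:  v_{1} + v_{5} + v_{6} + v_{8} = v_{9} — sig = ⟨4 | 1⟩
  P={1,5,7,8}:  v_{1} + v_{5} + v_{7} + v_{8} = v_{6} — sig = ⟨4 | 1⟩

Sorted signature multiset PRS(X):
[⟨2 | 0⟩, ⟨2 | 1 1⟩, ⟨2 | 1 1 1⟩, ⟨2 | 1 1 1⟩, ⟨2 | 1 1 3⟩, ⟨2 | 1 2 2⟩, ⟨2 | 1 2 2⟩, ⟨2 | 2⟩, ⟨2 | 2⟩, ⟨3 | 0⟩, ⟨3 | 1⟩, ⟨4 | 1⟩, ⟨4 | 1⟩, ⟨4 | 1⟩]


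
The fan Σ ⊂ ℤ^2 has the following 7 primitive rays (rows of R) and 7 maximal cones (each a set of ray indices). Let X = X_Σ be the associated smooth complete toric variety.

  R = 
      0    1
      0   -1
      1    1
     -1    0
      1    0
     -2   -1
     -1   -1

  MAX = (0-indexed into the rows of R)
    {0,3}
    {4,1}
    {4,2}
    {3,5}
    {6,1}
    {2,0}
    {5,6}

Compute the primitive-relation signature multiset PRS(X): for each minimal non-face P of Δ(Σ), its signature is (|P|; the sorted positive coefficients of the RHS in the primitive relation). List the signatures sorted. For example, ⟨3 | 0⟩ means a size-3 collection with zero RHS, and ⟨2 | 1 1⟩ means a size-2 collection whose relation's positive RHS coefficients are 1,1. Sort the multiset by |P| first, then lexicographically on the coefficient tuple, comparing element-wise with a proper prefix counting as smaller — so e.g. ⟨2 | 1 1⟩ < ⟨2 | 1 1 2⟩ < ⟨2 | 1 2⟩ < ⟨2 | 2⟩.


Primitive collections (14):

  {0,1}:  v_{0} + v_{1} = 0 — sig = ⟨2 | 0⟩
  {2,6}:  v_{2} + v_{6} = 0 — sig = ⟨2 | 0⟩
  {3,4}:  v_{3} + v_{4} = 0 — sig = ⟨2 | 0⟩
  {0,4}:  v_{0} + v_{4} = v_{2} — sig = ⟨2 | 1⟩
  {0,6}:  v_{0} + v_{6} = v_{3} — sig = ⟨2 | 1⟩
  {1,2}:  v_{1} + v_{2} = v_{4} — sig = ⟨2 | 1⟩
  {1,3}:  v_{1} + v_{3} = v_{6} — sig = ⟨2 | 1⟩
  {2,3}:  v_{2} + v_{3} = v_{0} — sig = ⟨2 | 1⟩
  {2,5}:  v_{2} + v_{5} = v_{3} — sig = ⟨2 | 1⟩
  {3,6}:  v_{3} + v_{6} = v_{5} — sig = ⟨2 | 1⟩
  {4,5}:  v_{4} + v_{5} = v_{6} — sig = ⟨2 | 1⟩
  {4,6}:  v_{4} + v_{6} = v_{1} — sig = ⟨2 | 1⟩
  {0,5}:  v_{0} + v_{5} = 2·v_{3} — sig = ⟨2 | 2⟩
  {1,5}:  v_{1} + v_{5} = 2·v_{6} — sig = ⟨2 | 2⟩

Signatures (|P|; sorted positive RHS coefficients), sorted:
    ⟨2 | 0⟩
    ⟨2 | 0⟩
    ⟨2 | 0⟩
    ⟨2 | 1⟩
    ⟨2 | 1⟩
    ⟨2 | 1⟩
    ⟨2 | 1⟩
    ⟨2 | 1⟩
    ⟨2 | 1⟩
    ⟨2 | 1⟩
    ⟨2 | 1⟩
    ⟨2 | 1⟩
    ⟨2 | 2⟩
    ⟨2 | 2⟩


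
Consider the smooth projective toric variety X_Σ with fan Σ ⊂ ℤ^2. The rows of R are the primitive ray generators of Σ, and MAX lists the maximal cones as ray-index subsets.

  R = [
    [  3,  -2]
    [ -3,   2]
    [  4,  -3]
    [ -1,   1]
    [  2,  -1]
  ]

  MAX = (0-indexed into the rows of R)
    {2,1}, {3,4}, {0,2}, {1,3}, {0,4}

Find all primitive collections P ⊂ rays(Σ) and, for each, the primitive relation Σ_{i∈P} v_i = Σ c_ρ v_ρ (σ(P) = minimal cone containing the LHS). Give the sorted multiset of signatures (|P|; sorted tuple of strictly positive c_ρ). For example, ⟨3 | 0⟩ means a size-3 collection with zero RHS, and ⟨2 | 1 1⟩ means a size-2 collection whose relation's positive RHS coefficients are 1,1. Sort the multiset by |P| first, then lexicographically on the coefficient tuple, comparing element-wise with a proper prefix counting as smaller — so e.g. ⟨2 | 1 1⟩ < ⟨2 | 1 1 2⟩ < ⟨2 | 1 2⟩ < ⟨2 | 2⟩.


Primitive collections (5):

  {0,1}:  v_{0} + v_{1} = 0 ; sig = ⟨2 | 0⟩
  {0,3}:  v_{0} + v_{3} = v_{4} ; sig = ⟨2 | 1⟩
  {1,4}:  v_{1} + v_{4} = v_{3} ; sig = ⟨2 | 1⟩
  {2,3}:  v_{2} + v_{3} = v_{0} ; sig = ⟨2 | 1⟩
  {2,4}:  v_{2} + v_{4} = 2·v_{0} ; sig = ⟨2 | 2⟩

so the primitive-relation signature multiset is
    ⟨2 | 0⟩
    ⟨2 | 1⟩
    ⟨2 | 1⟩
    ⟨2 | 1⟩
    ⟨2 | 2⟩


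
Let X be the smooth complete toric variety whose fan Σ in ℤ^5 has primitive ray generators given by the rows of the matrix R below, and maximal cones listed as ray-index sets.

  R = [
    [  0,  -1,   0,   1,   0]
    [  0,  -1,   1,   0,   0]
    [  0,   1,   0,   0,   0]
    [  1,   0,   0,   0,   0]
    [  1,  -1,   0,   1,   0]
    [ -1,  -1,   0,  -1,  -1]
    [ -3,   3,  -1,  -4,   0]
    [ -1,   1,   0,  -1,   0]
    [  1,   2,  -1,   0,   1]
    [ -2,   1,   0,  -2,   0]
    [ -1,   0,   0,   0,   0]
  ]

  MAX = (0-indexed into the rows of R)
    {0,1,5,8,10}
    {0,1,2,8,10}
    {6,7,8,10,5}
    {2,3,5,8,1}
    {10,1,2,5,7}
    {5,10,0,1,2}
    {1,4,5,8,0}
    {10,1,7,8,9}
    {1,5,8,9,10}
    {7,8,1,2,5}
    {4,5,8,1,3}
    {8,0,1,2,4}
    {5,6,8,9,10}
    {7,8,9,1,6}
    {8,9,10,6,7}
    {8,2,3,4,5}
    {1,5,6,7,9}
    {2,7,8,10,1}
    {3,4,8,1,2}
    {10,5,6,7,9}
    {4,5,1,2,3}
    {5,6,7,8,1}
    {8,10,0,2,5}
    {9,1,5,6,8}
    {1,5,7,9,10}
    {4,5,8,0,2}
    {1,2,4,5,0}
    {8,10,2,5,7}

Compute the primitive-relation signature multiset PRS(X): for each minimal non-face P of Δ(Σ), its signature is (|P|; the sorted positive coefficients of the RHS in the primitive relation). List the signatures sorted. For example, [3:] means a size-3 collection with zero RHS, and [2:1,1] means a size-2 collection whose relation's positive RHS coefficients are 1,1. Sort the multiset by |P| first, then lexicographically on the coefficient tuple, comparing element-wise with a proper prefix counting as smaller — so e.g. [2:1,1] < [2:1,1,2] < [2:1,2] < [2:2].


20 minimal non-faces of Δ(Σ) (on 11 rays):

  {3,10}:  v_{3} + v_{10} = 0  →  sig = [2:]
  {4,7}:  v_{4} + v_{7} = 0  →  sig = [2:]
  {0,3}:  v_{0} + v_{3} = v_{4}  →  sig = [2:1]
  {0,7}:  v_{0} + v_{7} = v_{10}  →  sig = [2:1]
  {4,10}:  v_{4} + v_{10} = v_{0}  →  sig = [2:1]
  {4,6}:  v_{4} + v_{6} = v_{5} + v_{8} + v_{9}  →  sig = [2:1,1,1]
  {0,6}:  v_{0} + v_{6} = v_{5} + v_{8} + v_{9} + v_{10}  →  sig = [2:1,1,1,1]
  {3,7}:  v_{3} + v_{7} = v_{1} + v_{2} + v_{5} + v_{8}  →  sig = [2:1,1,1,1]
  {3,9}:  v_{3} + v_{9} = v_{1} + v_{5} + v_{7} + v_{8}  →  sig = [2:1,1,1,1]
  {4,9}:  v_{4} + v_{9} = v_{1} + v_{5} + v_{8} + v_{10}  →  sig = [2:1,1,1,1]
  {0,9}:  v_{0} + v_{9} = v_{1} + v_{5} + v_{8} + 2·v_{10}  →  sig = [2:1,1,1,2]
  {2,6}:  v_{2} + v_{6} = v_{5} + 3·v_{7} + v_{8}  →  sig = [2:1,1,3]
  {3,6}:  v_{3} + v_{6} = v_{1} + 2·v_{5} + 2·v_{7} + 2·v_{8}  →  sig = [2:1,2,2,2]
  {2,9}:  v_{2} + v_{9} = 2·v_{7}  →  sig = [2:2]
  {1,6,10}:  v_{1} + v_{6} + v_{10} = 2·v_{9}  →  sig = [3:2]
  {5,7,8,9}:  v_{5} + v_{7} + v_{8} + v_{9} = v_{6}  →  sig = [4:1]
  {0,1,2,5,8}:  v_{0} + v_{1} + v_{2} + v_{5} + v_{8} = 0  →  sig = [5:]
  {1,2,4,5,8}:  v_{1} + v_{2} + v_{4} + v_{5} + v_{8} = v_{3}  →  sig = [5:1]
  {1,2,5,8,10}:  v_{1} + v_{2} + v_{5} + v_{8} + v_{10} = v_{7}  →  sig = [5:1]
  {1,5,7,8,10}:  v_{1} + v_{5} + v_{7} + v_{8} + v_{10} = v_{9}  →  sig = [5:1]

Hence PRS(X_Σ) =
    |P|=2: 14 collections, coeffs (), (), (1), (1), (1), (1,1,1), (1,1,1,1), (1,1,1,1), (1,1,1,1), (1,1,1,1), (1,1,1,2), (1,1,3), (1,2,2,2), (2)
    |P|=3: 1 collection, coeffs (2)
    |P|=4: 1 collection, coeffs (1)
    |P|=5: 4 collections, coeffs (), (1), (1), (1)


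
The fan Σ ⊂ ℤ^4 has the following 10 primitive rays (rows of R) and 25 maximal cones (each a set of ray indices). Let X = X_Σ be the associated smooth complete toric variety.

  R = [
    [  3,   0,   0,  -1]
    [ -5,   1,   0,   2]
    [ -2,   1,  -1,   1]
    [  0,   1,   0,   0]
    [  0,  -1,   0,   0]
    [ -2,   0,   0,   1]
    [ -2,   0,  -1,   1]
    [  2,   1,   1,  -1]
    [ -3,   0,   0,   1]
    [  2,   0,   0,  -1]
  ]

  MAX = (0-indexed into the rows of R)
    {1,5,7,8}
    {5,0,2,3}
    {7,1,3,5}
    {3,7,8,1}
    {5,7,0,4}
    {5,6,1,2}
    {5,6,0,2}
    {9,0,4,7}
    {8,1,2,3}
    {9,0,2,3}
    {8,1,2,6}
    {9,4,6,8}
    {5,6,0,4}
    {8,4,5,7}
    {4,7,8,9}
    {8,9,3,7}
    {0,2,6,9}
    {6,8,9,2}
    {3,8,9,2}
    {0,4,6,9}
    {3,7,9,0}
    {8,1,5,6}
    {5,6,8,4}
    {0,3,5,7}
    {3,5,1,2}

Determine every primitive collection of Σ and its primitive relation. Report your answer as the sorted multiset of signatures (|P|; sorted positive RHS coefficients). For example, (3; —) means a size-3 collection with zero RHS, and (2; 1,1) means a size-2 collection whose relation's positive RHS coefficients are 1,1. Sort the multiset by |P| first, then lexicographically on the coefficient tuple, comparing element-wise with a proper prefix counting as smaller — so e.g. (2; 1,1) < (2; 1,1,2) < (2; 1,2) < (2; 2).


Primitive collections (12):

  {0,8}:  v_{0} + v_{8} = 0  →  sig = (2; —)
  {3,4}:  v_{3} + v_{4} = 0  →  sig = (2; —)
  {5,9}:  v_{5} + v_{9} = 0  →  sig = (2; —)
  {2,4}:  v_{2} + v_{4} = v_{6}  →  sig = (2; 1)
  {3,6}:  v_{3} + v_{6} = v_{2}  →  sig = (2; 1)
  {6,7}:  v_{6} + v_{7} = v_{3}  →  sig = (2; 1)
  {0,1}:  v_{0} + v_{1} = v_{3} + v_{5}  →  sig = (2; 1,1)
  {1,4}:  v_{1} + v_{4} = v_{5} + v_{8}  →  sig = (2; 1,1)
  {1,9}:  v_{1} + v_{9} = v_{3} + v_{8}  →  sig = (2; 1,1)
  {2,7}:  v_{2} + v_{7} = 2·v_{3}  →  sig = (2; 2)
  {3,5,8}:  v_{3} + v_{5} + v_{8} = v_{1}  →  sig = (3; 1)
  {2,5,8}:  v_{2} + v_{5} + v_{8} = v_{1} + v_{6}  →  sig = (3; 1,1)

Hence PRS(X_Σ) =
    |P|=2: 10 collections, coeffs (), (), (), (1), (1), (1), (1,1), (1,1), (1,1), (2)
    |P|=3: 2 collections, coeffs (1), (1,1)


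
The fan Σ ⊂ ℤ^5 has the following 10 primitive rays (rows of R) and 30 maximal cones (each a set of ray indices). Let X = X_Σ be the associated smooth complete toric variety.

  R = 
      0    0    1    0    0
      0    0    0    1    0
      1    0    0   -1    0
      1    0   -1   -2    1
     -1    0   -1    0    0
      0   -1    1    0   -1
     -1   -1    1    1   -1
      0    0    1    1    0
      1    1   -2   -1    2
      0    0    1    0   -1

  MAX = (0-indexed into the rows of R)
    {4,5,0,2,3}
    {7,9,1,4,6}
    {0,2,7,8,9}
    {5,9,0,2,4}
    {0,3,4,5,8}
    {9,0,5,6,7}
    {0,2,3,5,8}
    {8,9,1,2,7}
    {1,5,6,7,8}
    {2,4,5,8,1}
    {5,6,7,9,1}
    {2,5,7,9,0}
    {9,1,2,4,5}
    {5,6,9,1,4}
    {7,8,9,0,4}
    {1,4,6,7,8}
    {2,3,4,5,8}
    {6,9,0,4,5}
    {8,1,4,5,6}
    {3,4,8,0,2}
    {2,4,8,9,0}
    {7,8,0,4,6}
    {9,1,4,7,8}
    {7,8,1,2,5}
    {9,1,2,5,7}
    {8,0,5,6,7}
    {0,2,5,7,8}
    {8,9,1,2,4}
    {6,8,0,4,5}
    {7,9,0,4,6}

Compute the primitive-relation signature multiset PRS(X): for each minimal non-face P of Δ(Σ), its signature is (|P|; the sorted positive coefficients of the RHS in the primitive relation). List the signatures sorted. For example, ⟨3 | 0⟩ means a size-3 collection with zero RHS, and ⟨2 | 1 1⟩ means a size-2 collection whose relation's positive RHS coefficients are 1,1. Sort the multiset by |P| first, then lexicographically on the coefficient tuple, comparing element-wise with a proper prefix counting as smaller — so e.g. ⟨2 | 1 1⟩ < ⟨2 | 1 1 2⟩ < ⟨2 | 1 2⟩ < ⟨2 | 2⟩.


Σ has 11 primitive collections:

  {0,1}:  v_{0} + v_{1} = v_{7} ; sig = ⟨2 | 1⟩
  {2,6}:  v_{2} + v_{6} = v_{5} ; sig = ⟨2 | 1⟩
  {1,3}:  v_{1} + v_{3} = v_{5} + v_{8} ; sig = ⟨2 | 1 1⟩
  {3,7}:  v_{3} + v_{7} = v_{0} + v_{5} + v_{8} ; sig = ⟨2 | 1 1 1⟩
  {3,6}:  v_{3} + v_{6} = v_{0} + v_{4} + 2·v_{5} + v_{8} ; sig = ⟨2 | 1 1 1 2⟩
  {3,9}:  v_{3} + v_{9} = v_{0} + 2·v_{2} + v_{4} ; sig = ⟨2 | 1 1 2⟩
  {2,4,7}:  v_{2} + v_{4} + v_{7} = 0 ; sig = ⟨3 | 0⟩
  {6,8,9}:  v_{6} + v_{8} + v_{9} = 0 ; sig = ⟨3 | 0⟩
  {4,5,7}:  v_{4} + v_{5} + v_{7} = v_{6} ; sig = ⟨3 | 1⟩
  {5,8,9}:  v_{5} + v_{8} + v_{9} = v_{2} ; sig = ⟨3 | 1⟩
  {0,2,4,5,8}:  v_{0} + v_{2} + v_{4} + v_{5} + v_{8} = v_{3} ; sig = ⟨5 | 1⟩

Sorted signature multiset PRS(X):
    ⟨2 | 1⟩
    ⟨2 | 1⟩
    ⟨2 | 1 1⟩
    ⟨2 | 1 1 1⟩
    ⟨2 | 1 1 1 2⟩
    ⟨2 | 1 1 2⟩
    ⟨3 | 0⟩
    ⟨3 | 0⟩
    ⟨3 | 1⟩
    ⟨3 | 1⟩
    ⟨5 | 1⟩


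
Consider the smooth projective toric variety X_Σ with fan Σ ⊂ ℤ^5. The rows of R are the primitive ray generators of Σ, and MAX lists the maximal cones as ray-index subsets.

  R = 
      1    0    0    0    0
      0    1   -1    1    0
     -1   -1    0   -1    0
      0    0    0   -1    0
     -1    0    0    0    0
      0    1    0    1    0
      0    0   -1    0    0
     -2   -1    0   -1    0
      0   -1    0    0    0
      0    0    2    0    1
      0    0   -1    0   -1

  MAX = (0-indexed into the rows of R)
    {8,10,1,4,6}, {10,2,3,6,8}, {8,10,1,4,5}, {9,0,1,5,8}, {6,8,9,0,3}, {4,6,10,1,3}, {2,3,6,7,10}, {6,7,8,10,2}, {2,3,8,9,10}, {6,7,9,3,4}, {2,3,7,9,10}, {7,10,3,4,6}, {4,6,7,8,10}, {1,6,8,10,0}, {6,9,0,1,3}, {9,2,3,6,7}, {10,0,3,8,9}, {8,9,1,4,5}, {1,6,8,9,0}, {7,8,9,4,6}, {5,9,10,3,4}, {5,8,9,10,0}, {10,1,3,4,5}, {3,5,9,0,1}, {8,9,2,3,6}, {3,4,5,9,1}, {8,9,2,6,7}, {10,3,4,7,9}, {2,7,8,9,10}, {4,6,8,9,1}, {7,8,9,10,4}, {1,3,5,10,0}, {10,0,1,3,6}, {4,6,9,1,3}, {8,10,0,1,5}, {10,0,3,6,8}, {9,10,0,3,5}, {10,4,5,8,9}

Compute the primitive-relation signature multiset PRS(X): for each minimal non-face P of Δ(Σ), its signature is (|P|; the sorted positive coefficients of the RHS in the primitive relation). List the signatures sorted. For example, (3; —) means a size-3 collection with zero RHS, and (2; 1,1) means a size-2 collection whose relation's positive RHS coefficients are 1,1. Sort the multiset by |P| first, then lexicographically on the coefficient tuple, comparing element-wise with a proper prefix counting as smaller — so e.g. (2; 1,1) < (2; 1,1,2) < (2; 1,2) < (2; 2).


15 minimal non-faces of Δ(Σ) (on 11 rays):

  P={0,4}:  v_{0} + v_{4} = 0  ⇒ sig = (2; —)
  P={0,7}:  v_{0} + v_{7} = v_{2}  ⇒ sig = (2; 1)
  P={2,4}:  v_{2} + v_{4} = v_{7}  ⇒ sig = (2; 1)
  P={2,5}:  v_{2} + v_{5} = v_{4}  ⇒ sig = (2; 1)
  P={5,6}:  v_{5} + v_{6} = v_{1}  ⇒ sig = (2; 1)
  P={0,2}:  v_{0} + v_{2} = v_{3} + v_{8}  ⇒ sig = (2; 1,1)
  P={1,2}:  v_{1} + v_{2} = v_{4} + v_{6}  ⇒ sig = (2; 1,1)
  P={1,7}:  v_{1} + v_{7} = 2·v_{4} + v_{6}  ⇒ sig = (2; 1,2)
  P={5,7}:  v_{5} + v_{7} = 2·v_{4}  ⇒ sig = (2; 2)
  P={3,5,8}:  v_{3} + v_{5} + v_{8} = 0  ⇒ sig = (3; —)
  P={6,9,10}:  v_{6} + v_{9} + v_{10} = 0  ⇒ sig = (3; —)
  P={1,3,8}:  v_{1} + v_{3} + v_{8} = v_{6}  ⇒ sig = (3; 1)
  P={1,9,10}:  v_{1} + v_{9} + v_{10} = v_{5}  ⇒ sig = (3; 1)
  P={3,4,8}:  v_{3} + v_{4} + v_{8} = v_{2}  ⇒ sig = (3; 1)
  P={3,7,8}:  v_{3} + v_{7} + v_{8} = 2·v_{2}  ⇒ sig = (3; 2)

Sorted signature multiset PRS(X):
    (2; —)
    (2; 1)
    (2; 1)
    (2; 1)
    (2; 1)
    (2; 1,1)
    (2; 1,1)
    (2; 1,2)
    (2; 2)
    (3; —)
    (3; —)
    (3; 1)
    (3; 1)
    (3; 1)
    (3; 2)


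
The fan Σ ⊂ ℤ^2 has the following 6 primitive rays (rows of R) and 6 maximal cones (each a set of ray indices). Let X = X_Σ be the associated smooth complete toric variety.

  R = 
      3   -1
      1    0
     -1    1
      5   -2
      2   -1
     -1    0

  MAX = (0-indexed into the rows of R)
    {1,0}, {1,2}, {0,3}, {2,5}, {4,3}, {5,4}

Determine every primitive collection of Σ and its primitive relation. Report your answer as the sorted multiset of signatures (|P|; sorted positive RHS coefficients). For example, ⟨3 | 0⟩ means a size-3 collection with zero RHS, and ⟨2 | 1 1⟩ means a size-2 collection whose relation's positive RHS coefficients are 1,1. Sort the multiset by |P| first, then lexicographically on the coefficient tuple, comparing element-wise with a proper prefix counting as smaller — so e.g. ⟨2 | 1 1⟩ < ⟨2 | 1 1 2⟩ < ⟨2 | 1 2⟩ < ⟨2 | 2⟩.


Minimal non-faces — 9 found among 6 rays, 6 max cones:

  • {1,5}:  v_{1} + v_{5} = 0  ⇒ sig = ⟨2 | 0⟩
  • {0,4}:  v_{0} + v_{4} = v_{3}  ⇒ sig = ⟨2 | 1⟩
  • {0,5}:  v_{0} + v_{5} = v_{4}  ⇒ sig = ⟨2 | 1⟩
  • {1,4}:  v_{1} + v_{4} = v_{0}  ⇒ sig = ⟨2 | 1⟩
  • {2,4}:  v_{2} + v_{4} = v_{1}  ⇒ sig = ⟨2 | 1⟩
  • {2,3}:  v_{2} + v_{3} = v_{0} + v_{1}  ⇒ sig = ⟨2 | 1 1⟩
  • {0,2}:  v_{0} + v_{2} = 2·v_{1}  ⇒ sig = ⟨2 | 2⟩
  • {1,3}:  v_{1} + v_{3} = 2·v_{0}  ⇒ sig = ⟨2 | 2⟩
  • {3,5}:  v_{3} + v_{5} = 2·v_{4}  ⇒ sig = ⟨2 | 2⟩

Sorted signature multiset PRS(X):
[⟨2 | 0⟩, ⟨2 | 1⟩, ⟨2 | 1⟩, ⟨2 | 1⟩, ⟨2 | 1⟩, ⟨2 | 1 1⟩, ⟨2 | 2⟩, ⟨2 | 2⟩, ⟨2 | 2⟩]


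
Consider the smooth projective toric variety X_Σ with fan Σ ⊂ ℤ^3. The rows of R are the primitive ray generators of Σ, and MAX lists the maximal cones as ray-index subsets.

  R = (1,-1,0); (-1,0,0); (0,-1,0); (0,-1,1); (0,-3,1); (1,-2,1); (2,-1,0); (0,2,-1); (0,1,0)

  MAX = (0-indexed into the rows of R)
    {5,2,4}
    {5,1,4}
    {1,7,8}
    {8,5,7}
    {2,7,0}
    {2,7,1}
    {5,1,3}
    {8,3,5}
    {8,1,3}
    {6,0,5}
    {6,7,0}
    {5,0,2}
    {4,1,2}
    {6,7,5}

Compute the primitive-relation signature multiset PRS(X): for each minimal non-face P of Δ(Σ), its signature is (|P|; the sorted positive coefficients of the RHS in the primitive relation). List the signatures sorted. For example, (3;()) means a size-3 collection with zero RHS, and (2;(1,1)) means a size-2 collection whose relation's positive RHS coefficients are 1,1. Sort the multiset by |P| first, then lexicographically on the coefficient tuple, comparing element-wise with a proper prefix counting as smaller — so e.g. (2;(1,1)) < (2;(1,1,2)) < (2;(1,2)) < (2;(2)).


Σ has 20 primitive collections:

  {2,8}:  v_{2} + v_{8} = 0  ⟹  sig = (2;())
  {0,1}:  v_{0} + v_{1} = v_{2}  ⟹  sig = (2;(1))
  {0,3}:  v_{0} + v_{3} = v_{5}  ⟹  sig = (2;(1))
  {1,6}:  v_{1} + v_{6} = v_{0}  ⟹  sig = (2;(1))
  {3,7}:  v_{3} + v_{7} = v_{8}  ⟹  sig = (2;(1))
  {4,7}:  v_{4} + v_{7} = v_{2}  ⟹  sig = (2;(1))
  {0,8}:  v_{0} + v_{8} = v_{5} + v_{7}  ⟹  sig = (2;(1,1))
  {2,3}:  v_{2} + v_{3} = v_{1} + v_{5}  ⟹  sig = (2;(1,1))
  {4,8}:  v_{4} + v_{8} = v_{1} + v_{5}  ⟹  sig = (2;(1,1))
  {4,6}:  v_{4} + v_{6} = v_{0} + v_{2} + v_{5}  ⟹  sig = (2;(1,1,1))
  {0,4}:  v_{0} + v_{4} = 2·v_{2} + v_{5}  ⟹  sig = (2;(1,2))
  {3,6}:  v_{3} + v_{6} = 2·v_{5} + v_{7}  ⟹  sig = (2;(1,2))
  {2,6}:  v_{2} + v_{6} = 2·v_{0}  ⟹  sig = (2;(2))
  {3,4}:  v_{3} + v_{4} = 2·v_{1} + 2·v_{5}  ⟹  sig = (2;(2,2))
  {6,8}:  v_{6} + v_{8} = 2·v_{5} + 2·v_{7}  ⟹  sig = (2;(2,2))
  {1,5,7}:  v_{1} + v_{5} + v_{7} = 0  ⟹  sig = (3;())
  {0,5,7}:  v_{0} + v_{5} + v_{7} = v_{6}  ⟹  sig = (3;(1))
  {1,2,5}:  v_{1} + v_{2} + v_{5} = v_{4}  ⟹  sig = (3;(1))
  {1,5,8}:  v_{1} + v_{5} + v_{8} = v_{3}  ⟹  sig = (3;(1))
  {2,5,7}:  v_{2} + v_{5} + v_{7} = v_{0}  ⟹  sig = (3;(1))

so the primitive-relation signature multiset is
    (2;())
    (2;(1))
    (2;(1))
    (2;(1))
    (2;(1))
    (2;(1))
    (2;(1,1))
    (2;(1,1))
    (2;(1,1))
    (2;(1,1,1))
    (2;(1,2))
    (2;(1,2))
    (2;(2))
    (2;(2,2))
    (2;(2,2))
    (3;())
    (3;(1))
    (3;(1))
    (3;(1))
    (3;(1))


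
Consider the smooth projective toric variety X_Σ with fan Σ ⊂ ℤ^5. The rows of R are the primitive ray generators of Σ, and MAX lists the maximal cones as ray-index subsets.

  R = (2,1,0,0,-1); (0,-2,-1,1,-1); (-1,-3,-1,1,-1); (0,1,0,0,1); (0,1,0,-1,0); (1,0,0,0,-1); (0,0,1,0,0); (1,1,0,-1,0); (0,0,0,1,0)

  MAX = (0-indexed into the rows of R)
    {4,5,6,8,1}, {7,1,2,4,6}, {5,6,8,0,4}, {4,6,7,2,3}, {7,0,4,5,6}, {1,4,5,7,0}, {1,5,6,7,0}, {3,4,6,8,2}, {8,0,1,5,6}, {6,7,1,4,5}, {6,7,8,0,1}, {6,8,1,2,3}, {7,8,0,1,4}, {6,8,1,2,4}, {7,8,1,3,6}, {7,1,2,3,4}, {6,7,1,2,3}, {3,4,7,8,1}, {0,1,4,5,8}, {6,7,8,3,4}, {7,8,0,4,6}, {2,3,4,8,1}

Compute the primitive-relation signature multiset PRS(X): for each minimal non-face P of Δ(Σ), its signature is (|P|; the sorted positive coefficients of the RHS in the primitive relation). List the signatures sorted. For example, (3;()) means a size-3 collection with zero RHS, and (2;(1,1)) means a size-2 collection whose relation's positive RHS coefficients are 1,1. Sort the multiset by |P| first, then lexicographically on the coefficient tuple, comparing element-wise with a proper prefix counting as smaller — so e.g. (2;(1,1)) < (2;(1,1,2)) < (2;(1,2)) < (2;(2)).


9 collections generate NE(X_Σ); each relation:

  P = {0,2}:  v_{0} + v_{2} = v_{1} + v_{5}  →  sig = (2;(1,1))
  P = {3,5}:  v_{3} + v_{5} = v_{7} + v_{8}  →  sig = (2;(1,1))
  P = {2,5}:  v_{2} + v_{5} = 2·v_{1} + v_{4} + v_{6}  →  sig = (2;(1,1,2))
  P = {0,3}:  v_{0} + v_{3} = 2·v_{7} + 2·v_{8}  →  sig = (2;(2,2))
  P = {2,7,8}:  v_{2} + v_{7} + v_{8} = v_{1}  →  sig = (3;(1))
  P = {5,7,8}:  v_{5} + v_{7} + v_{8} = v_{0}  →  sig = (3;(1))
  P = {1,3,4,6}:  v_{1} + v_{3} + v_{4} + v_{6} = 0  →  sig = (4;())
  P = {0,1,4,6}:  v_{0} + v_{1} + v_{4} + v_{6} = 2·v_{5}  →  sig = (4;(2))
  P = {1,4,6,7,8}:  v_{1} + v_{4} + v_{6} + v_{7} + v_{8} = v_{5}  →  sig = (5;(1))

so the primitive-relation signature multiset is
[(2;(1,1)), (2;(1,1)), (2;(1,1,2)), (2;(2,2)), (3;(1)), (3;(1)), (4;()), (4;(2)), (5;(1))]


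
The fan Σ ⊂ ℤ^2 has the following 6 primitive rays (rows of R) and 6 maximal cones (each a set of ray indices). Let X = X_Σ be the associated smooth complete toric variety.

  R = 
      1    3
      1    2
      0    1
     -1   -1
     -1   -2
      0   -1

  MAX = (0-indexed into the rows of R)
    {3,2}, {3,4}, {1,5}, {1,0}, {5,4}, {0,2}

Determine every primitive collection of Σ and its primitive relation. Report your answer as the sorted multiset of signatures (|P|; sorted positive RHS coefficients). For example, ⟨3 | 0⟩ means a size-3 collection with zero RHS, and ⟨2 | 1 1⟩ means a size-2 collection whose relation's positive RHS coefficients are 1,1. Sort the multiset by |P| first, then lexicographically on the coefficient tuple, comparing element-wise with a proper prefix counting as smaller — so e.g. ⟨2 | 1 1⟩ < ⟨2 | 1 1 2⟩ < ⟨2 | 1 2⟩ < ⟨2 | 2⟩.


Δ(Σ) — 6 vertices, 9 min non-faces:

  {1,4}:  v_{1} + v_{4} = 0  so sig = ⟨2 | 0⟩
  {2,5}:  v_{2} + v_{5} = 0  so sig = ⟨2 | 0⟩
  {0,4}:  v_{0} + v_{4} = v_{2}  so sig = ⟨2 | 1⟩
  {0,5}:  v_{0} + v_{5} = v_{1}  so sig = ⟨2 | 1⟩
  {1,2}:  v_{1} + v_{2} = v_{0}  so sig = ⟨2 | 1⟩
  {1,3}:  v_{1} + v_{3} = v_{2}  so sig = ⟨2 | 1⟩
  {2,4}:  v_{2} + v_{4} = v_{3}  so sig = ⟨2 | 1⟩
  {3,5}:  v_{3} + v_{5} = v_{4}  so sig = ⟨2 | 1⟩
  {0,3}:  v_{0} + v_{3} = 2·v_{2}  so sig = ⟨2 | 2⟩

Sorted signature multiset PRS(X):
    ⟨2 | 0⟩
    ⟨2 | 0⟩
    ⟨2 | 1⟩
    ⟨2 | 1⟩
    ⟨2 | 1⟩
    ⟨2 | 1⟩
    ⟨2 | 1⟩
    ⟨2 | 1⟩
    ⟨2 | 2⟩


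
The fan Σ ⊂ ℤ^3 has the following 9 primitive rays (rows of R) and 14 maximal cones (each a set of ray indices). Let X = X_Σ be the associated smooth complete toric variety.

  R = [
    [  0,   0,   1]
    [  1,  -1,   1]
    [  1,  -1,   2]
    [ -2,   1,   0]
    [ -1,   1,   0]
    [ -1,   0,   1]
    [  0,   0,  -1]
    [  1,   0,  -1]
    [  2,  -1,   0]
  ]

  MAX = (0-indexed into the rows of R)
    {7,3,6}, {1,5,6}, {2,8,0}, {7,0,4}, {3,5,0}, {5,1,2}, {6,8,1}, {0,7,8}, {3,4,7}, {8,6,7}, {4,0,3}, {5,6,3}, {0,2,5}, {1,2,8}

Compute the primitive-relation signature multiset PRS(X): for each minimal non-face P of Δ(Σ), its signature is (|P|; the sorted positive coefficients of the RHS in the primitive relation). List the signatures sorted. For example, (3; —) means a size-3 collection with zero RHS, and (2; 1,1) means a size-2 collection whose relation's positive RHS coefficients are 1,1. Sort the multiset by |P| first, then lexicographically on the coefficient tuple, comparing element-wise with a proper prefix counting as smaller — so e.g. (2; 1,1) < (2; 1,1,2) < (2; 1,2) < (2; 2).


Σ has 16 primitive collections:

  • {0,6}:  v_{0} + v_{6} = 0  ⟹  sig = (2; —)
  • {3,8}:  v_{3} + v_{8} = 0  ⟹  sig = (2; —)
  • {5,7}:  v_{5} + v_{7} = 0  ⟹  sig = (2; —)
  • {0,1}:  v_{0} + v_{1} = v_{2}  ⟹  sig = (2; 1)
  • {1,3}:  v_{1} + v_{3} = v_{5}  ⟹  sig = (2; 1)
  • {1,4}:  v_{1} + v_{4} = v_{0}  ⟹  sig = (2; 1)
  • {1,7}:  v_{1} + v_{7} = v_{8}  ⟹  sig = (2; 1)
  • {2,6}:  v_{2} + v_{6} = v_{1}  ⟹  sig = (2; 1)
  • {5,8}:  v_{5} + v_{8} = v_{1}  ⟹  sig = (2; 1)
  • {2,3}:  v_{2} + v_{3} = v_{0} + v_{5}  ⟹  sig = (2; 1,1)
  • {2,7}:  v_{2} + v_{7} = v_{0} + v_{8}  ⟹  sig = (2; 1,1)
  • {4,5}:  v_{4} + v_{5} = v_{0} + v_{3}  ⟹  sig = (2; 1,1)
  • {4,6}:  v_{4} + v_{6} = v_{3} + v_{7}  ⟹  sig = (2; 1,1)
  • {4,8}:  v_{4} + v_{8} = v_{0} + v_{7}  ⟹  sig = (2; 1,1)
  • {2,4}:  v_{2} + v_{4} = 2·v_{0}  ⟹  sig = (2; 2)
  • {0,3,7}:  v_{0} + v_{3} + v_{7} = v_{4}  ⟹  sig = (3; 1)

Sorted signature multiset PRS(X):
    |P|=2: 15 collections, coeffs (), (), (), (1), (1), (1), (1), (1), (1), (1,1), (1,1), (1,1), (1,1), (1,1), (2)
    |P|=3: 1 collection, coeffs (1)


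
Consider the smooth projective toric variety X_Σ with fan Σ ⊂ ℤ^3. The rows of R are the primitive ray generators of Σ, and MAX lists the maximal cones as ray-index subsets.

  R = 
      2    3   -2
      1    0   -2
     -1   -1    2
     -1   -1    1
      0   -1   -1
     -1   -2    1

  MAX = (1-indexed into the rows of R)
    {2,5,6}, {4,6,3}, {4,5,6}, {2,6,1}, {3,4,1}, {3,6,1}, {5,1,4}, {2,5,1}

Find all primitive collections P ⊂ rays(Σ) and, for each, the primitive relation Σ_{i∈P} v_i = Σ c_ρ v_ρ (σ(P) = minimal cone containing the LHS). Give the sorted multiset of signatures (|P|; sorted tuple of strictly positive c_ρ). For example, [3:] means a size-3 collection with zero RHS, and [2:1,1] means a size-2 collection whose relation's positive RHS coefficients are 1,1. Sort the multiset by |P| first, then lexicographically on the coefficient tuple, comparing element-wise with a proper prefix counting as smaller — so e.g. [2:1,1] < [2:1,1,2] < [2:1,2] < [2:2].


The 5 primitive collections of Σ (r=6, n=3):

  P = {2,4}:  v_{2} + v_{4} = v_{5} — sig = [2:1]
  P = {3,5}:  v_{3} + v_{5} = v_{6} — sig = [2:1]
  P = {2,3}:  v_{2} + v_{3} = v_{1} + 2·v_{6} — sig = [2:1,2]
  P = {1,4,6}:  v_{1} + v_{4} + v_{6} = 0 — sig = [3:]
  P = {1,5,6}:  v_{1} + v_{5} + v_{6} = v_{2} — sig = [3:1]

Hence PRS(X_Σ) =
    |P|=2: 3 collections, coeffs (1), (1), (1,2)
    |P|=3: 2 collections, coeffs (), (1)


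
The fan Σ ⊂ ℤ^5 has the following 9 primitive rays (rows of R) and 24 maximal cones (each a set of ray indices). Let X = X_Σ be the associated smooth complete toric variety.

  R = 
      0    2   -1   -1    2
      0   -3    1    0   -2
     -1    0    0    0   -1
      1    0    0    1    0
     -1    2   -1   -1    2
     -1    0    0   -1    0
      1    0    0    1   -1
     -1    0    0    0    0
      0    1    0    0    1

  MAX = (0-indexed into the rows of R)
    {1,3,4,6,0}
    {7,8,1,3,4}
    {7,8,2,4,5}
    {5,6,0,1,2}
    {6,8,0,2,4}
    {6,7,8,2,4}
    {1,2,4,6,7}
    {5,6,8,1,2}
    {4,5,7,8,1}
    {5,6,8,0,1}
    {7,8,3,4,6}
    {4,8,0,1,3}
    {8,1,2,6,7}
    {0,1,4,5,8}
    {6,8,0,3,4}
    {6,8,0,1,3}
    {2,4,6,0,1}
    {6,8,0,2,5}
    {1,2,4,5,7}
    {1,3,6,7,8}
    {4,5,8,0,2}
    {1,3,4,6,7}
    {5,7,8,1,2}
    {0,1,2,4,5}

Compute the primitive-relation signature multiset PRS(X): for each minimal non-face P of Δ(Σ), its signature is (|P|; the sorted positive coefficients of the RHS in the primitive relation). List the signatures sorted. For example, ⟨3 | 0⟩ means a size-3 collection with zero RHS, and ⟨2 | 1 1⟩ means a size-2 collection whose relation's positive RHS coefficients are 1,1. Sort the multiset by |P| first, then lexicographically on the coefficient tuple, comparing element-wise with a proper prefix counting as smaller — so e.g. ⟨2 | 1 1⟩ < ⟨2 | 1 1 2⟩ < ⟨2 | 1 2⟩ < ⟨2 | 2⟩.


Σ has 8 primitive collections:

  P={3,5}:  v_{3} + v_{5} = 0  ⇒ sig = ⟨2 | 0⟩
  P={0,7}:  v_{0} + v_{7} = v_{4}  ⇒ sig = ⟨2 | 1⟩
  P={2,3}:  v_{2} + v_{3} = v_{6} + v_{7}  ⇒ sig = ⟨2 | 1 1⟩
  P={5,6,7}:  v_{5} + v_{6} + v_{7} = v_{2}  ⇒ sig = ⟨3 | 1⟩
  P={4,5,6}:  v_{4} + v_{5} + v_{6} = v_{0} + v_{2}  ⇒ sig = ⟨3 | 1 1⟩
  P={1,4,6,8}:  v_{1} + v_{4} + v_{6} + v_{8} = 0  ⇒ sig = ⟨4 | 0⟩
  P={0,1,2,8}:  v_{0} + v_{1} + v_{2} + v_{8} = v_{5}  ⇒ sig = ⟨4 | 1⟩
  P={1,2,4,8}:  v_{1} + v_{2} + v_{4} + v_{8} = v_{5} + v_{7}  ⇒ sig = ⟨4 | 1 1⟩

Signatures (|P|; sorted positive RHS coefficients), sorted:
{ ⟨2 | 0⟩,  ⟨2 | 1⟩,  ⟨2 | 1 1⟩,  ⟨3 | 1⟩,  ⟨3 | 1 1⟩,  ⟨4 | 0⟩,  ⟨4 | 1⟩,  ⟨4 | 1 1⟩ }


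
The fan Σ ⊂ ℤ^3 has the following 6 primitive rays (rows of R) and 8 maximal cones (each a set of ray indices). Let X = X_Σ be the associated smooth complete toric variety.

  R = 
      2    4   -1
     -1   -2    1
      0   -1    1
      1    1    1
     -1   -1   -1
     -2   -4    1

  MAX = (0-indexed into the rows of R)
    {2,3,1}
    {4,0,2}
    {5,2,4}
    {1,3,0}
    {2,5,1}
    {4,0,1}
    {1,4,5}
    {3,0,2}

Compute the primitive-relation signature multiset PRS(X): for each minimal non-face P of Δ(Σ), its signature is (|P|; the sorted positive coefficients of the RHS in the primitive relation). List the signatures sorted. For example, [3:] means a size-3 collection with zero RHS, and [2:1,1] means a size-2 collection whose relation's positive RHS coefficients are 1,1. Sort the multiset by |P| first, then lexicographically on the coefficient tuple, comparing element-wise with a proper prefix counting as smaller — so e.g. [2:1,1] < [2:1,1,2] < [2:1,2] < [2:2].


Δ(Σ) — 6 vertices, 5 min non-faces:

  {0,5}:  v_{0} + v_{5} = 0 — sig = [2:]
  {3,4}:  v_{3} + v_{4} = 0 — sig = [2:]
  {3,5}:  v_{3} + v_{5} = v_{1} + v_{2} — sig = [2:1,1]
  {0,1,2}:  v_{0} + v_{1} + v_{2} = v_{3} — sig = [3:1]
  {1,2,4}:  v_{1} + v_{2} + v_{4} = v_{5} — sig = [3:1]

Signatures (|P|; sorted positive RHS coefficients), sorted:
    |P|=2: 3 collections, coeffs (), (), (1,1)
    |P|=3: 2 collections, coeffs (1), (1)


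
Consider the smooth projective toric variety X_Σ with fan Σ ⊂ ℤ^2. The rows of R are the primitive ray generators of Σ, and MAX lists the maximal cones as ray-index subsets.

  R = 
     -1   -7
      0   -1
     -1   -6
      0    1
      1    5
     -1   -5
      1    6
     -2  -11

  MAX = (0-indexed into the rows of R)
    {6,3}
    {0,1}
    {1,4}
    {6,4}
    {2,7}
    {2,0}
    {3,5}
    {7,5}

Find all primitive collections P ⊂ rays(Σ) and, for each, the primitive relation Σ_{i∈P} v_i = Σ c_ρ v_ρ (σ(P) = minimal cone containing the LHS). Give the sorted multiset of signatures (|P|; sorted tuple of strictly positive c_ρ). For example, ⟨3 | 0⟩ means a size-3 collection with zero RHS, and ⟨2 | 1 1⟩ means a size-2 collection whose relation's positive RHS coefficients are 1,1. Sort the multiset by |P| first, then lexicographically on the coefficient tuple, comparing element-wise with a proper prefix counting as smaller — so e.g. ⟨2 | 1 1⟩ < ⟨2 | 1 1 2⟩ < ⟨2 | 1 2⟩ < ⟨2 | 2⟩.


20 collections generate NE(X_Σ); each relation:

  P={1,3}:  v_{1} + v_{3} = 0 ; sig = ⟨2 | 0⟩
  P={2,6}:  v_{2} + v_{6} = 0 ; sig = ⟨2 | 0⟩
  P={4,5}:  v_{4} + v_{5} = 0 ; sig = ⟨2 | 0⟩
  P={0,3}:  v_{0} + v_{3} = v_{2} ; sig = ⟨2 | 1⟩
  P={0,6}:  v_{0} + v_{6} = v_{1} ; sig = ⟨2 | 1⟩
  P={1,2}:  v_{1} + v_{2} = v_{0} ; sig = ⟨2 | 1⟩
  P={1,5}:  v_{1} + v_{5} = v_{2} ; sig = ⟨2 | 1⟩
  P={1,6}:  v_{1} + v_{6} = v_{4} ; sig = ⟨2 | 1⟩
  P={2,3}:  v_{2} + v_{3} = v_{5} ; sig = ⟨2 | 1⟩
  P={2,4}:  v_{2} + v_{4} = v_{1} ; sig = ⟨2 | 1⟩
  P={2,5}:  v_{2} + v_{5} = v_{7} ; sig = ⟨2 | 1⟩
  P={3,4}:  v_{3} + v_{4} = v_{6} ; sig = ⟨2 | 1⟩
  P={4,7}:  v_{4} + v_{7} = v_{2} ; sig = ⟨2 | 1⟩
  P={5,6}:  v_{5} + v_{6} = v_{3} ; sig = ⟨2 | 1⟩
  P={6,7}:  v_{6} + v_{7} = v_{5} ; sig = ⟨2 | 1⟩
  P={0,4}:  v_{0} + v_{4} = 2·v_{1} ; sig = ⟨2 | 2⟩
  P={0,5}:  v_{0} + v_{5} = 2·v_{2} ; sig = ⟨2 | 2⟩
  P={1,7}:  v_{1} + v_{7} = 2·v_{2} ; sig = ⟨2 | 2⟩
  P={3,7}:  v_{3} + v_{7} = 2·v_{5} ; sig = ⟨2 | 2⟩
  P={0,7}:  v_{0} + v_{7} = 3·v_{2} ; sig = ⟨2 | 3⟩

Sorted signature multiset PRS(X):
{ ⟨2 | 0⟩ ×3,  ⟨2 | 1⟩ ×12,  ⟨2 | 2⟩ ×4,  ⟨2 | 3⟩ }


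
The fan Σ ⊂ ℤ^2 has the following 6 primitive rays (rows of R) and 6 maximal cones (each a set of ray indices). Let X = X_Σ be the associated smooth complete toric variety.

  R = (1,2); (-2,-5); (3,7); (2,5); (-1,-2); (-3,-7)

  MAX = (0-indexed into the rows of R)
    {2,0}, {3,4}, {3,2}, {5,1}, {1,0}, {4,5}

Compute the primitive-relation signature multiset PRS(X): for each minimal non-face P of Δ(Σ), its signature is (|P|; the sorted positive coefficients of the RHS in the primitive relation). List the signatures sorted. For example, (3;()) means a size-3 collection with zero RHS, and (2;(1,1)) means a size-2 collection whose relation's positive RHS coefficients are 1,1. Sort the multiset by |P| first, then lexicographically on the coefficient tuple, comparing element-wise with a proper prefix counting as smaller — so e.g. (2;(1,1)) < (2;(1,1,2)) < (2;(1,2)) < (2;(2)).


The 9 primitive collections of Σ (r=6, n=2):

  P = {0,4}:  v_{0} + v_{4} = 0  ⇒ sig = (2;())
  P = {1,3}:  v_{1} + v_{3} = 0  ⇒ sig = (2;())
  P = {2,5}:  v_{2} + v_{5} = 0  ⇒ sig = (2;())
  P = {0,3}:  v_{0} + v_{3} = v_{2}  ⇒ sig = (2;(1))
  P = {0,5}:  v_{0} + v_{5} = v_{1}  ⇒ sig = (2;(1))
  P = {1,2}:  v_{1} + v_{2} = v_{0}  ⇒ sig = (2;(1))
  P = {1,4}:  v_{1} + v_{4} = v_{5}  ⇒ sig = (2;(1))
  P = {2,4}:  v_{2} + v_{4} = v_{3}  ⇒ sig = (2;(1))
  P = {3,5}:  v_{3} + v_{5} = v_{4}  ⇒ sig = (2;(1))

Sorted signature multiset PRS(X):
    |P|=2: 9 collections, coeffs (), (), (), (1), (1), (1), (1), (1), (1)


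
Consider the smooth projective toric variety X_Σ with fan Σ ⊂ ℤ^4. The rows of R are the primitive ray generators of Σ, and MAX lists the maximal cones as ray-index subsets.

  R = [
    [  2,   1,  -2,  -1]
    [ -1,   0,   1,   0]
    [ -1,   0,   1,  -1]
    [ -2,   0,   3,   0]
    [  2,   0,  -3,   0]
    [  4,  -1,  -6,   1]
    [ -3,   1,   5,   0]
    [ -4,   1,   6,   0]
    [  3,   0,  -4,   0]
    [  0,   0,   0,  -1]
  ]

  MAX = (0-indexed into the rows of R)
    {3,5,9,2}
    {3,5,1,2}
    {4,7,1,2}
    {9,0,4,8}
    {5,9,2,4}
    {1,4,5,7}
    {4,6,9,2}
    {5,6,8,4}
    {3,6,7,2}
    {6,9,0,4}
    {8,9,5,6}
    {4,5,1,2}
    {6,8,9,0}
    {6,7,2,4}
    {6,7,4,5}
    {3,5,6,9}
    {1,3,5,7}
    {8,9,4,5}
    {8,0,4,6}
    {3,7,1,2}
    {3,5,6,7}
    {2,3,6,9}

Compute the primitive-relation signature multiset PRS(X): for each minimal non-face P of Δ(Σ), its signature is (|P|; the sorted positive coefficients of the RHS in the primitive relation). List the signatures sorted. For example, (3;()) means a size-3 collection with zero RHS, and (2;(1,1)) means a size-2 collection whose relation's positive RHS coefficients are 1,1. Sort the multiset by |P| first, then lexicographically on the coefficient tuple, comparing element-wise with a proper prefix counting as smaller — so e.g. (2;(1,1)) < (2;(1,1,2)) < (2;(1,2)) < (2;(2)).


Minimal non-faces — 17 found among 10 rays, 22 max cones:

  • {3,4}:  v_{3} + v_{4} = 0  so sig = (2;())
  • {1,6}:  v_{1} + v_{6} = v_{7}  so sig = (2;(1))
  • {1,8}:  v_{1} + v_{8} = v_{4}  so sig = (2;(1))
  • {1,9}:  v_{1} + v_{9} = v_{2}  so sig = (2;(1))
  • {2,8}:  v_{2} + v_{8} = v_{4} + v_{9}  so sig = (2;(1,1))
  • {7,8}:  v_{7} + v_{8} = v_{4} + v_{6}  so sig = (2;(1,1))
  • {7,9}:  v_{7} + v_{9} = v_{2} + v_{6}  so sig = (2;(1,1))
  • {0,3}:  v_{0} + v_{3} = v_{6} + v_{8} + v_{9}  so sig = (2;(1,1,1))
  • {3,8}:  v_{3} + v_{8} = v_{5} + v_{6} + v_{9}  so sig = (2;(1,1,1))
  • {0,1}:  v_{0} + v_{1} = 2·v_{4} + v_{6} + v_{9}  so sig = (2;(1,1,2))
  • {0,2}:  v_{0} + v_{2} = 2·v_{4} + v_{6} + 2·v_{9}  so sig = (2;(1,2,2))
  • {0,7}:  v_{0} + v_{7} = 2·v_{4} + 2·v_{6} + v_{9}  so sig = (2;(1,2,2))
  • {0,5}:  v_{0} + v_{5} = 2·v_{8}  so sig = (2;(2))
  • {2,5,6}:  v_{2} + v_{5} + v_{6} = 0  so sig = (3;())
  • {2,5,7}:  v_{2} + v_{5} + v_{7} = v_{1}  so sig = (3;(1))
  • {4,5,6,9}:  v_{4} + v_{5} + v_{6} + v_{9} = v_{8}  so sig = (4;(1))
  • {4,6,8,9}:  v_{4} + v_{6} + v_{8} + v_{9} = v_{0}  so sig = (4;(1))

Signatures (|P|; sorted positive RHS coefficients), sorted:
{ (2;()),  (2;(1)) ×3,  (2;(1,1)) ×3,  (2;(1,1,1)) ×2,  (2;(1,1,2)),  (2;(1,2,2)) ×2,  (2;(2)),  (3;()),  (3;(1)),  (4;(1)) ×2 }
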